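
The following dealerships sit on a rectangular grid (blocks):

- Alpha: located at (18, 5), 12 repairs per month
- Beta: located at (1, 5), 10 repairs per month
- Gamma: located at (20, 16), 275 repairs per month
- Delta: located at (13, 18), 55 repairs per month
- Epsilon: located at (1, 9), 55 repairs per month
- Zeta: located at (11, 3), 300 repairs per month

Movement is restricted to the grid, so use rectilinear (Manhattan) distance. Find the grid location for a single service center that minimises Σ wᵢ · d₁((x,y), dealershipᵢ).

Manhattan distance separates: Σwᵢ(|x−xᵢ|+|y−yᵢ|) = Σwᵢ|x−xᵢ| + Σwᵢ|y−yᵢ|, so x and y are optimised independently as 1-D weighted medians.
Total weight W = 707; half = 353.5.
x-coordinate, sorted with cumulative weight:
  x=1 (Beta, w=10) cum 10
  x=1 (Epsilon, w=55) cum 65
  x=11 (Zeta, w=300) cum 365  ← median
  x=13 (Delta, w=55) cum 420
  x=18 (Alpha, w=12) cum 432
  x=20 (Gamma, w=275) cum 707
⇒ x* = 11
y-coordinate, sorted with cumulative weight:
  y=3 (Zeta, w=300) cum 300
  y=5 (Alpha, w=12) cum 312
  y=5 (Beta, w=10) cum 322
  y=9 (Epsilon, w=55) cum 377  ← median
  y=16 (Gamma, w=275) cum 652
  y=18 (Delta, w=55) cum 707
⇒ y* = 9

(11, 9)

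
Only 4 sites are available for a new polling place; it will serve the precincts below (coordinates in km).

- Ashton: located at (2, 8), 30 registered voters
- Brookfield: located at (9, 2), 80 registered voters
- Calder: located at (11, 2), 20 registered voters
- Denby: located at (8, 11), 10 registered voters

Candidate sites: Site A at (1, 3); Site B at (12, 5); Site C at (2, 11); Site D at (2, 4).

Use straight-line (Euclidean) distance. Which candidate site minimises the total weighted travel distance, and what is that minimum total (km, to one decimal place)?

Site B, total 788.0 km

Total weighted distance at each candidate:
  Site A (1, 3): total = 1105.3
  Site B (12, 5): total = 788.0
  Site C (2, 11): total = 1316.7
  Site D (2, 4): total = 979.0
Minimum is at Site B with total 788.0 km.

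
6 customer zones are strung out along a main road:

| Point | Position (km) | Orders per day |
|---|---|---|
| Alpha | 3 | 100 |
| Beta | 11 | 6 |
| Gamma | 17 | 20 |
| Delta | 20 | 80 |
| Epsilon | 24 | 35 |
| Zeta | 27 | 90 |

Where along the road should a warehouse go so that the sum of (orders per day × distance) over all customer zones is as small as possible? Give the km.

x = 20

For a sum of weighted absolute distances on a line, the optimum is the weighted median (not the mean). Total weight W = 331; half-weight = 165.5.
Sort by position and accumulate weight:
  km 3 (Alpha, w=100) → cum 100
  km 11 (Beta, w=6) → cum 106
  km 17 (Gamma, w=20) → cum 126
  km 20 (Delta, w=80) → cum 206  ≥ 165.5 → median here
  km 24 (Epsilon, w=35) → cum 241
  km 27 (Zeta, w=90) → cum 331
Optimal location: km 20.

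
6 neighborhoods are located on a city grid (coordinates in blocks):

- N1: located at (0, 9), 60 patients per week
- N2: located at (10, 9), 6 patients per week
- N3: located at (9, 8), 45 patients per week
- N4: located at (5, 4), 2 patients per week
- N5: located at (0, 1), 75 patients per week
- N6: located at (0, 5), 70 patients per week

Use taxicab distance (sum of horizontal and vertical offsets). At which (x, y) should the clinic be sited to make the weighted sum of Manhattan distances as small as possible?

(0, 5)

Manhattan distance separates: Σwᵢ(|x−xᵢ|+|y−yᵢ|) = Σwᵢ|x−xᵢ| + Σwᵢ|y−yᵢ|, so x and y are optimised independently as 1-D weighted medians.
Total weight W = 258; half = 129.
x-coordinate, sorted with cumulative weight:
  x=0 (N1, w=60) cum 60
  x=0 (N5, w=75) cum 135  ← median
  x=0 (N6, w=70) cum 205
  x=5 (N4, w=2) cum 207
  x=9 (N3, w=45) cum 252
  x=10 (N2, w=6) cum 258
⇒ x* = 0
y-coordinate, sorted with cumulative weight:
  y=1 (N5, w=75) cum 75
  y=4 (N4, w=2) cum 77
  y=5 (N6, w=70) cum 147  ← median
  y=8 (N3, w=45) cum 192
  y=9 (N1, w=60) cum 252
  y=9 (N2, w=6) cum 258
⇒ y* = 5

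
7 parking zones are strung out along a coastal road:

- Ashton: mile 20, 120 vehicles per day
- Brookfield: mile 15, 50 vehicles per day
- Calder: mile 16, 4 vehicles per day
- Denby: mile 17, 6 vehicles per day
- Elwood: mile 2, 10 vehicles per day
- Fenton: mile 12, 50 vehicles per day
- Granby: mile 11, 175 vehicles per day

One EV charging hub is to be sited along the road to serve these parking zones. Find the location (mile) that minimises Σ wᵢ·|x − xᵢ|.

x = 12

For a sum of weighted absolute distances on a line, the optimum is the weighted median (not the mean). Total weight W = 415; half-weight = 207.5.
Sort by position and accumulate weight:
  mile 2 (Elwood, w=10) → cum 10
  mile 11 (Granby, w=175) → cum 185
  mile 12 (Fenton, w=50) → cum 235  ≥ 207.5 → median here
  mile 15 (Brookfield, w=50) → cum 285
  mile 16 (Calder, w=4) → cum 289
  mile 17 (Denby, w=6) → cum 295
  mile 20 (Ashton, w=120) → cum 415
Optimal location: mile 12.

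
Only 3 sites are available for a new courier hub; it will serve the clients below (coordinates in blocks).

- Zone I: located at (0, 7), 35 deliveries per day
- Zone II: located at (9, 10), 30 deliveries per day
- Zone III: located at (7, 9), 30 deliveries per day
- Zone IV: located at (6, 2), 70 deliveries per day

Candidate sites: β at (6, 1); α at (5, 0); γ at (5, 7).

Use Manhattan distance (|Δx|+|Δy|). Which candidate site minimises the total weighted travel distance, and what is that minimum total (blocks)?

Total weighted distance at each candidate:
  β (6, 1): total = 1120
  α (5, 0): total = 1380
  γ (5, 7): total = 925
Minimum is at γ with total 925 blocks.

γ, total 925 blocks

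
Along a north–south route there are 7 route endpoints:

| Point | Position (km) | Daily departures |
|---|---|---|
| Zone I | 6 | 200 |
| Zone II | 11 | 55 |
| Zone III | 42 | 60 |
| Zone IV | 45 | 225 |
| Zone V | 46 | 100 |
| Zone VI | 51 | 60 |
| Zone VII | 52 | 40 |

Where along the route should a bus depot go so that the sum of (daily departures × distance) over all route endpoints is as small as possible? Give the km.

For a sum of weighted absolute distances on a line, the optimum is the weighted median (not the mean). Total weight W = 740; half-weight = 370.
Sort by position and accumulate weight:
  km 6 (Zone I, w=200) → cum 200
  km 11 (Zone II, w=55) → cum 255
  km 42 (Zone III, w=60) → cum 315
  km 45 (Zone IV, w=225) → cum 540  ≥ 370 → median here
  km 46 (Zone V, w=100) → cum 640
  km 51 (Zone VI, w=60) → cum 700
  km 52 (Zone VII, w=40) → cum 740
Optimal location: km 45.

x = 45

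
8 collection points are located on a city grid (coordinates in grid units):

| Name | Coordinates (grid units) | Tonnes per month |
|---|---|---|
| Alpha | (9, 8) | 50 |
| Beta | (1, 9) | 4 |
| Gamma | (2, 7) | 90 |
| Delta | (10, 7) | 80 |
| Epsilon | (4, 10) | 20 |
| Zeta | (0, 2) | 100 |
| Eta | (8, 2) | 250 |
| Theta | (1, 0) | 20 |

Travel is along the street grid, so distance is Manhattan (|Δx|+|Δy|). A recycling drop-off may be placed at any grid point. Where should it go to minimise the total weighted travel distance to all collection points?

Manhattan distance separates: Σwᵢ(|x−xᵢ|+|y−yᵢ|) = Σwᵢ|x−xᵢ| + Σwᵢ|y−yᵢ|, so x and y are optimised independently as 1-D weighted medians.
Total weight W = 614; half = 307.
x-coordinate, sorted with cumulative weight:
  x=0 (Zeta, w=100) cum 100
  x=1 (Beta, w=4) cum 104
  x=1 (Theta, w=20) cum 124
  x=2 (Gamma, w=90) cum 214
  x=4 (Epsilon, w=20) cum 234
  x=8 (Eta, w=250) cum 484  ← median
  x=9 (Alpha, w=50) cum 534
  x=10 (Delta, w=80) cum 614
⇒ x* = 8
y-coordinate, sorted with cumulative weight:
  y=0 (Theta, w=20) cum 20
  y=2 (Zeta, w=100) cum 120
  y=2 (Eta, w=250) cum 370  ← median
  y=7 (Gamma, w=90) cum 460
  y=7 (Delta, w=80) cum 540
  y=8 (Alpha, w=50) cum 590
  y=9 (Beta, w=4) cum 594
  y=10 (Epsilon, w=20) cum 614
⇒ y* = 2

(8, 2)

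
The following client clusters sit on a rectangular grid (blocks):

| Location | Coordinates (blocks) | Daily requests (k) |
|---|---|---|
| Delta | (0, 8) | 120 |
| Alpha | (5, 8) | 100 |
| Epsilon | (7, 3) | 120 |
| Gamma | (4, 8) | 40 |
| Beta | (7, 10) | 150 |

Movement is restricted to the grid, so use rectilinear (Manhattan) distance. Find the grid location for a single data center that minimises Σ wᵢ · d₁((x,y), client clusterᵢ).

Manhattan distance separates: Σwᵢ(|x−xᵢ|+|y−yᵢ|) = Σwᵢ|x−xᵢ| + Σwᵢ|y−yᵢ|, so x and y are optimised independently as 1-D weighted medians.
Total weight W = 530; half = 265.
x-coordinate, sorted with cumulative weight:
  x=0 (Delta, w=120) cum 120
  x=4 (Gamma, w=40) cum 160
  x=5 (Alpha, w=100) cum 260
  x=7 (Epsilon, w=120) cum 380  ← median
  x=7 (Beta, w=150) cum 530
⇒ x* = 7
y-coordinate, sorted with cumulative weight:
  y=3 (Epsilon, w=120) cum 120
  y=8 (Delta, w=120) cum 240
  y=8 (Alpha, w=100) cum 340  ← median
  y=8 (Gamma, w=40) cum 380
  y=10 (Beta, w=150) cum 530
⇒ y* = 8

(7, 8)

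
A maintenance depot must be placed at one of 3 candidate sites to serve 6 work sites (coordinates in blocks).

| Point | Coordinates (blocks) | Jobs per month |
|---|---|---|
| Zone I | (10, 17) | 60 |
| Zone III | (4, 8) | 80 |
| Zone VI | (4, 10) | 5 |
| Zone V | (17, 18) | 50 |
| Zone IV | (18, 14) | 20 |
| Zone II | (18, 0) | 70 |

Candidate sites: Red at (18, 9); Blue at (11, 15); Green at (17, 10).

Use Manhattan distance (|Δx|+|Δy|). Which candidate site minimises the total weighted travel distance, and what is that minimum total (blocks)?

Green, total 3375 blocks

Total weighted distance at each candidate:
  Red (18, 9): total = 3465
  Blue (11, 15): total = 3510
  Green (17, 10): total = 3375
Minimum is at Green with total 3375 blocks.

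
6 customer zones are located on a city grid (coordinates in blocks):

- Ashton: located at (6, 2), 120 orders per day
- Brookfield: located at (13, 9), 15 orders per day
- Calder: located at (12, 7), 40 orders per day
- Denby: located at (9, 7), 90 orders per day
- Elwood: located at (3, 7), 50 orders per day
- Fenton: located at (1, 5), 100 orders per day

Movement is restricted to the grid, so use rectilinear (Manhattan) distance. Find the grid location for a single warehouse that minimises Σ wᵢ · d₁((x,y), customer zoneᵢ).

Manhattan distance separates: Σwᵢ(|x−xᵢ|+|y−yᵢ|) = Σwᵢ|x−xᵢ| + Σwᵢ|y−yᵢ|, so x and y are optimised independently as 1-D weighted medians.
Total weight W = 415; half = 207.5.
x-coordinate, sorted with cumulative weight:
  x=1 (Fenton, w=100) cum 100
  x=3 (Elwood, w=50) cum 150
  x=6 (Ashton, w=120) cum 270  ← median
  x=9 (Denby, w=90) cum 360
  x=12 (Calder, w=40) cum 400
  x=13 (Brookfield, w=15) cum 415
⇒ x* = 6
y-coordinate, sorted with cumulative weight:
  y=2 (Ashton, w=120) cum 120
  y=5 (Fenton, w=100) cum 220  ← median
  y=7 (Calder, w=40) cum 260
  y=7 (Denby, w=90) cum 350
  y=7 (Elwood, w=50) cum 400
  y=9 (Brookfield, w=15) cum 415
⇒ y* = 5

(6, 5)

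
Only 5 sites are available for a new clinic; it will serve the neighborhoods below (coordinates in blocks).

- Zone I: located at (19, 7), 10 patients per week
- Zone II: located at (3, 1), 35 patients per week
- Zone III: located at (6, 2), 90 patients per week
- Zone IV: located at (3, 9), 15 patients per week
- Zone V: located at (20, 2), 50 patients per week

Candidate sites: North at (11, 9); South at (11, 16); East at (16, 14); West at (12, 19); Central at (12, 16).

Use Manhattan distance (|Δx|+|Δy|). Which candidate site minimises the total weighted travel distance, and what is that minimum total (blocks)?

North, total 2660 blocks

Total weighted distance at each candidate:
  North (11, 9): total = 2660
  South (11, 16): total = 4060
  East (16, 14): total = 4060
  West (12, 19): total = 4740
  Central (12, 16): total = 4140
Minimum is at North with total 2660 blocks.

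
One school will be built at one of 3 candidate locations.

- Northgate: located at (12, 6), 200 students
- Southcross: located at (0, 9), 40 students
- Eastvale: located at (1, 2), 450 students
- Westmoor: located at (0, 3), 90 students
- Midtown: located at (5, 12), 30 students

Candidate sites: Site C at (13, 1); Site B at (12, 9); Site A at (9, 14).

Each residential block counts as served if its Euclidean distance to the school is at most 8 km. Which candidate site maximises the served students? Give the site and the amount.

Coverage radius r = 8 km; a point is covered iff (Δx)²+(Δy)² ≤ 8² = 64.
  Site C (13, 1): covers {Northgate} → 200
  Site B (12, 9): covers {Northgate, Midtown} → 230
  Site A (9, 14): covers {Midtown} → 30
Maximum coverage at Site B: 230 students.

Site B, covering 230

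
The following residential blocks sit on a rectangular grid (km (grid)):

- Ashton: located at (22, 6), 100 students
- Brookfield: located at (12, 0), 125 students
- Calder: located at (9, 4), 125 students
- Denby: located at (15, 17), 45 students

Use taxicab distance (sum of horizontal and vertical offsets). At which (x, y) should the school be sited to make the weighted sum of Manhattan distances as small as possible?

Manhattan distance separates: Σwᵢ(|x−xᵢ|+|y−yᵢ|) = Σwᵢ|x−xᵢ| + Σwᵢ|y−yᵢ|, so x and y are optimised independently as 1-D weighted medians.
Total weight W = 395; half = 197.5.
x-coordinate, sorted with cumulative weight:
  x=9 (Calder, w=125) cum 125
  x=12 (Brookfield, w=125) cum 250  ← median
  x=15 (Denby, w=45) cum 295
  x=22 (Ashton, w=100) cum 395
⇒ x* = 12
y-coordinate, sorted with cumulative weight:
  y=0 (Brookfield, w=125) cum 125
  y=4 (Calder, w=125) cum 250  ← median
  y=6 (Ashton, w=100) cum 350
  y=17 (Denby, w=45) cum 395
⇒ y* = 4

(12, 4)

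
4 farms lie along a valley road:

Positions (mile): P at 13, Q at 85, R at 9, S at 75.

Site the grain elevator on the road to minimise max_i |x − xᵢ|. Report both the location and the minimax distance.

location 47, max distance 38

The 1-center on a line is the midpoint of the two extreme points: leftmost at 9, rightmost at 85.
Optimal location = (9 + 85)/2 = 47; maximum distance = (85 − 9)/2 = 38.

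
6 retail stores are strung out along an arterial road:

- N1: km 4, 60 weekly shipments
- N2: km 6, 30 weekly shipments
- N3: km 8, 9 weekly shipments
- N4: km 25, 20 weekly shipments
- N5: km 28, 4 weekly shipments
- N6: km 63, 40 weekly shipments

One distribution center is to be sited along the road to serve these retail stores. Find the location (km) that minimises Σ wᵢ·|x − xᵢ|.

x = 6

For a sum of weighted absolute distances on a line, the optimum is the weighted median (not the mean). Total weight W = 163; half-weight = 81.5.
Sort by position and accumulate weight:
  km 4 (N1, w=60) → cum 60
  km 6 (N2, w=30) → cum 90  ≥ 81.5 → median here
  km 8 (N3, w=9) → cum 99
  km 25 (N4, w=20) → cum 119
  km 28 (N5, w=4) → cum 123
  km 63 (N6, w=40) → cum 163
Optimal location: km 6.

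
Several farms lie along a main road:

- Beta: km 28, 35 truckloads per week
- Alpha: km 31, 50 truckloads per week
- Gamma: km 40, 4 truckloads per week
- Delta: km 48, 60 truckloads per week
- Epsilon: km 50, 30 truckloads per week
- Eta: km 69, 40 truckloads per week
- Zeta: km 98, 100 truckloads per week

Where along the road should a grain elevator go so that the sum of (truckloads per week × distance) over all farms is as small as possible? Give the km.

For a sum of weighted absolute distances on a line, the optimum is the weighted median (not the mean). Total weight W = 319; half-weight = 159.5.
Sort by position and accumulate weight:
  km 28 (Beta, w=35) → cum 35
  km 31 (Alpha, w=50) → cum 85
  km 40 (Gamma, w=4) → cum 89
  km 48 (Delta, w=60) → cum 149
  km 50 (Epsilon, w=30) → cum 179  ≥ 159.5 → median here
  km 69 (Eta, w=40) → cum 219
  km 98 (Zeta, w=100) → cum 319
Optimal location: km 50.

x = 50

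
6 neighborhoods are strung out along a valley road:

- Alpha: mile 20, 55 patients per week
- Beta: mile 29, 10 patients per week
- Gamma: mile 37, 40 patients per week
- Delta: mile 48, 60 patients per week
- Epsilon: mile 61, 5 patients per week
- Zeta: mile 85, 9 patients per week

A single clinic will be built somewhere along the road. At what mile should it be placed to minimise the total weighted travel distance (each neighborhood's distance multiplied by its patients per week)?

x = 37

For a sum of weighted absolute distances on a line, the optimum is the weighted median (not the mean). Total weight W = 179; half-weight = 89.5.
Sort by position and accumulate weight:
  mile 20 (Alpha, w=55) → cum 55
  mile 29 (Beta, w=10) → cum 65
  mile 37 (Gamma, w=40) → cum 105  ≥ 89.5 → median here
  mile 48 (Delta, w=60) → cum 165
  mile 61 (Epsilon, w=5) → cum 170
  mile 85 (Zeta, w=9) → cum 179
Optimal location: mile 37.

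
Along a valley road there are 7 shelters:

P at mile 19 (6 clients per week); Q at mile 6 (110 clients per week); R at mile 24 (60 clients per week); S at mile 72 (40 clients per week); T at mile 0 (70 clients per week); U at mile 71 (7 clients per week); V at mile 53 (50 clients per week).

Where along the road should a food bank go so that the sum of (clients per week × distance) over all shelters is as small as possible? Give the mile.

For a sum of weighted absolute distances on a line, the optimum is the weighted median (not the mean). Total weight W = 343; half-weight = 171.5.
Sort by position and accumulate weight:
  mile 0 (T, w=70) → cum 70
  mile 6 (Q, w=110) → cum 180  ≥ 171.5 → median here
  mile 19 (P, w=6) → cum 186
  mile 24 (R, w=60) → cum 246
  mile 53 (V, w=50) → cum 296
  mile 71 (U, w=7) → cum 303
  mile 72 (S, w=40) → cum 343
Optimal location: mile 6.

x = 6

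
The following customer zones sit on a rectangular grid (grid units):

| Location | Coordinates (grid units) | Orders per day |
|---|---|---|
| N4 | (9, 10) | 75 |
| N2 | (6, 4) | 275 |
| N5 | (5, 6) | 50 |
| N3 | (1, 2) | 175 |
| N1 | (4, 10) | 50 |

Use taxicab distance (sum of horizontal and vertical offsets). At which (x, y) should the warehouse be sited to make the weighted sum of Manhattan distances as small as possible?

Manhattan distance separates: Σwᵢ(|x−xᵢ|+|y−yᵢ|) = Σwᵢ|x−xᵢ| + Σwᵢ|y−yᵢ|, so x and y are optimised independently as 1-D weighted medians.
Total weight W = 625; half = 312.5.
x-coordinate, sorted with cumulative weight:
  x=1 (N3, w=175) cum 175
  x=4 (N1, w=50) cum 225
  x=5 (N5, w=50) cum 275
  x=6 (N2, w=275) cum 550  ← median
  x=9 (N4, w=75) cum 625
⇒ x* = 6
y-coordinate, sorted with cumulative weight:
  y=2 (N3, w=175) cum 175
  y=4 (N2, w=275) cum 450  ← median
  y=6 (N5, w=50) cum 500
  y=10 (N4, w=75) cum 575
  y=10 (N1, w=50) cum 625
⇒ y* = 4

(6, 4)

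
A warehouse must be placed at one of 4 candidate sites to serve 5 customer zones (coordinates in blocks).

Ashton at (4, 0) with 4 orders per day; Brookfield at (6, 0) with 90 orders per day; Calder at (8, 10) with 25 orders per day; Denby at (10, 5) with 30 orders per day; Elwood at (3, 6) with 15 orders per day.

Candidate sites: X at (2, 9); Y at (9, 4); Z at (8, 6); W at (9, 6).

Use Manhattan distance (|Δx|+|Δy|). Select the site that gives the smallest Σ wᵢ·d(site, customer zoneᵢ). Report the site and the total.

Total weighted distance at each candidate:
  X (2, 9): total = 1809
  Y (9, 4): total = 1021
  Z (8, 6): total = 1025
  W (9, 6): total = 1129
Minimum is at Y with total 1021 blocks.

Y, total 1021 blocks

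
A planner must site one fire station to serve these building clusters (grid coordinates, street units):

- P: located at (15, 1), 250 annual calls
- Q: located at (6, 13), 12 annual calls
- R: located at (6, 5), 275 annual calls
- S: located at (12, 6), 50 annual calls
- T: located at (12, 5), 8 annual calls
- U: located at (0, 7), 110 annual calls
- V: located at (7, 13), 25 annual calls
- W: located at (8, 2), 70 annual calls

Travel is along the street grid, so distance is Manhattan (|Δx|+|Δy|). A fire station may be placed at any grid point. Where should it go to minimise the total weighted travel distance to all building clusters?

(7, 5)

Manhattan distance separates: Σwᵢ(|x−xᵢ|+|y−yᵢ|) = Σwᵢ|x−xᵢ| + Σwᵢ|y−yᵢ|, so x and y are optimised independently as 1-D weighted medians.
Total weight W = 800; half = 400.
x-coordinate, sorted with cumulative weight:
  x=0 (U, w=110) cum 110
  x=6 (Q, w=12) cum 122
  x=6 (R, w=275) cum 397
  x=7 (V, w=25) cum 422  ← median
  x=8 (W, w=70) cum 492
  x=12 (S, w=50) cum 542
  x=12 (T, w=8) cum 550
  x=15 (P, w=250) cum 800
⇒ x* = 7
y-coordinate, sorted with cumulative weight:
  y=1 (P, w=250) cum 250
  y=2 (W, w=70) cum 320
  y=5 (R, w=275) cum 595  ← median
  y=5 (T, w=8) cum 603
  y=6 (S, w=50) cum 653
  y=7 (U, w=110) cum 763
  y=13 (Q, w=12) cum 775
  y=13 (V, w=25) cum 800
⇒ y* = 5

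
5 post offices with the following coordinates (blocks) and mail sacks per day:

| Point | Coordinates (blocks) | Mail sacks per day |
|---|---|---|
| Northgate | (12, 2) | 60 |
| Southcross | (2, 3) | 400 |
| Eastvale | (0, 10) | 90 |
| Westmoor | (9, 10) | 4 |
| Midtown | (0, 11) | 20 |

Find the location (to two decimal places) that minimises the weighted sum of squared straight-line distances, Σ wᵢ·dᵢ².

(2.71, 4.32)

The minimiser of Σwᵢ‖p−pᵢ‖² is the weighted centroid p* = (Σwᵢpᵢ)/(Σwᵢ).
Σwᵢ = 574.
Σwᵢxᵢ = 60·12 + 400·2 + 90·0 + 4·9 + 20·0 = 1556.
Σwᵢyᵢ = 60·2 + 400·3 + 90·10 + 4·10 + 20·11 = 2480.
x* = 1556/574 = 2.71, y* = 2480/574 = 4.32.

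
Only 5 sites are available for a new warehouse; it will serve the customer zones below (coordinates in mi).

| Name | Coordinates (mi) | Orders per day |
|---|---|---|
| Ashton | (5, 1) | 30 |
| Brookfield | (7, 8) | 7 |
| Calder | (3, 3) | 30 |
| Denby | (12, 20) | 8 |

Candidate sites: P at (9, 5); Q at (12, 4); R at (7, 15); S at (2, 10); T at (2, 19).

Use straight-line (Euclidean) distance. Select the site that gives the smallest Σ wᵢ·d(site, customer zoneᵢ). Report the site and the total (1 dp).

Total weighted distance at each candidate:
  P (9, 5): total = 507.1
  Q (12, 4): total = 673.0
  R (7, 15): total = 909.3
  S (2, 10): total = 647.6
  T (2, 19): total = 1193.4
Minimum is at P with total 507.1 mi.

P, total 507.1 mi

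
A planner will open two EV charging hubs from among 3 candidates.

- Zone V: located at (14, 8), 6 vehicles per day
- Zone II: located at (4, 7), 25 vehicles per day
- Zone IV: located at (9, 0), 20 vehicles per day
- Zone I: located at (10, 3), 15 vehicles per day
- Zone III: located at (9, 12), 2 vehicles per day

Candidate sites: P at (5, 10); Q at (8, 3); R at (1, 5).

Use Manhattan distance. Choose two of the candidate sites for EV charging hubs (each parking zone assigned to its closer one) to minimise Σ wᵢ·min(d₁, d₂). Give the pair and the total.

Evaluate every pair (each demand assigned to the nearer of the two):
  {P, Q}: total = 288
  {Q, R}: total = 321
  {P, R}: total = 603
Best pair: {P, Q} with total 288.

{P, Q}, total 288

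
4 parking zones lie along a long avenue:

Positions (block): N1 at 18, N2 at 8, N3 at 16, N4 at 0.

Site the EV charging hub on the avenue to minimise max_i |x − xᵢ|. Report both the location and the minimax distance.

The 1-center on a line is the midpoint of the two extreme points: leftmost at 0, rightmost at 18.
Optimal location = (0 + 18)/2 = 9; maximum distance = (18 − 0)/2 = 9.

location 9, max distance 9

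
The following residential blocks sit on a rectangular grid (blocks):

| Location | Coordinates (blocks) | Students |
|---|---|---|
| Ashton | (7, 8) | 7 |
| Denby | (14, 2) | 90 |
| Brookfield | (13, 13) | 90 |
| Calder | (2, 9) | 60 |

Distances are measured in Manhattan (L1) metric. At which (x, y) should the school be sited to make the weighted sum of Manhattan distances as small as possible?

(13, 9)

Manhattan distance separates: Σwᵢ(|x−xᵢ|+|y−yᵢ|) = Σwᵢ|x−xᵢ| + Σwᵢ|y−yᵢ|, so x and y are optimised independently as 1-D weighted medians.
Total weight W = 247; half = 123.5.
x-coordinate, sorted with cumulative weight:
  x=2 (Calder, w=60) cum 60
  x=7 (Ashton, w=7) cum 67
  x=13 (Brookfield, w=90) cum 157  ← median
  x=14 (Denby, w=90) cum 247
⇒ x* = 13
y-coordinate, sorted with cumulative weight:
  y=2 (Denby, w=90) cum 90
  y=8 (Ashton, w=7) cum 97
  y=9 (Calder, w=60) cum 157  ← median
  y=13 (Brookfield, w=90) cum 247
⇒ y* = 9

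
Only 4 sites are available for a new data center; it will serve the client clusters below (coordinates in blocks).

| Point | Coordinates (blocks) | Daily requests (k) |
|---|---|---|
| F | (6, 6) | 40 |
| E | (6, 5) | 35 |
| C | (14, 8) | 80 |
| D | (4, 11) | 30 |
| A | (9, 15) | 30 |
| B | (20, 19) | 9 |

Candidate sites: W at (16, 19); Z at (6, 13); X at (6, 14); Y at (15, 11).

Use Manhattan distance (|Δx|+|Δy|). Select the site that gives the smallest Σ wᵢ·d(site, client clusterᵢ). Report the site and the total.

Z, total 2050 blocks

Total weighted distance at each candidate:
  W (16, 19): total = 3766
  Z (6, 13): total = 2050
  X (6, 14): total = 2196
  Y (15, 11): total = 2152
Minimum is at Z with total 2050 blocks.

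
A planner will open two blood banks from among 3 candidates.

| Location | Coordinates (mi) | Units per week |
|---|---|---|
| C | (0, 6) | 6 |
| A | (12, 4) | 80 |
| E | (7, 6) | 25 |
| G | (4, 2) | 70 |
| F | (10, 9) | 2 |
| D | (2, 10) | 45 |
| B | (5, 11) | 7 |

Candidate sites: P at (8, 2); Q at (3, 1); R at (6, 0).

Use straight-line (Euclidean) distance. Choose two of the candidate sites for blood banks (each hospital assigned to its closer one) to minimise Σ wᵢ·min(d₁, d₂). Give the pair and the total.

{P, Q}, total 1083.3

Evaluate every pair (each demand assigned to the nearer of the two):
  {P, Q}: total = 1083.3
  {P, R}: total = 1240.7
  {Q, R}: total = 1361.5
Best pair: {P, Q} with total 1083.3.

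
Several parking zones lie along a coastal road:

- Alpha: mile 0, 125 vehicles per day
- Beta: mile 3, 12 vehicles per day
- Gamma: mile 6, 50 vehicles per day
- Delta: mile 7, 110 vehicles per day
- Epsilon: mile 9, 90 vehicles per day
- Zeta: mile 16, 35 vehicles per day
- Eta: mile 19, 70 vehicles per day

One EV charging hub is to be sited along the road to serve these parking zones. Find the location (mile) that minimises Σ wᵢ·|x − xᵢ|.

For a sum of weighted absolute distances on a line, the optimum is the weighted median (not the mean). Total weight W = 492; half-weight = 246.
Sort by position and accumulate weight:
  mile 0 (Alpha, w=125) → cum 125
  mile 3 (Beta, w=12) → cum 137
  mile 6 (Gamma, w=50) → cum 187
  mile 7 (Delta, w=110) → cum 297  ≥ 246 → median here
  mile 9 (Epsilon, w=90) → cum 387
  mile 16 (Zeta, w=35) → cum 422
  mile 19 (Eta, w=70) → cum 492
Optimal location: mile 7.

x = 7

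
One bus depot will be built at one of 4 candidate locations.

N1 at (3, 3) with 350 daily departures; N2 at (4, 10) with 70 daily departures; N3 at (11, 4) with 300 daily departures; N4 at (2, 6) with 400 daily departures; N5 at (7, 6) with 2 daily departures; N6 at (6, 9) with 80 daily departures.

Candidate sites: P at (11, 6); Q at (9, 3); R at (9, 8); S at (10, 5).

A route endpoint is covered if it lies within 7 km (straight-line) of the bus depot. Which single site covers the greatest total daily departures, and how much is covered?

Q, covering 732

Coverage radius r = 7 km; a point is covered iff (Δx)²+(Δy)² ≤ 7² = 49.
  P (11, 6): covers {N3, N5, N6} → 382
  Q (9, 3): covers {N1, N3, N5, N6} → 732
  R (9, 8): covers {N2, N3, N5, N6} → 452
  S (10, 5): covers {N3, N5, N6} → 382
Maximum coverage at Q: 732 daily departures.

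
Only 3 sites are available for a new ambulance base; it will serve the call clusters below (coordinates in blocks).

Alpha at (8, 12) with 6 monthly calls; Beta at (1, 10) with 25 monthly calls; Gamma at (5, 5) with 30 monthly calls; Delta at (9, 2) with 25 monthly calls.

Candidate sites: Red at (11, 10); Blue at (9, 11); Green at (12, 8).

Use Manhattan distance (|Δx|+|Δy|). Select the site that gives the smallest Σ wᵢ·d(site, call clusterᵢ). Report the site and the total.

Blue, total 762 blocks

Total weighted distance at each candidate:
  Red (11, 10): total = 860
  Blue (9, 11): total = 762
  Green (12, 8): total = 898
Minimum is at Blue with total 762 blocks.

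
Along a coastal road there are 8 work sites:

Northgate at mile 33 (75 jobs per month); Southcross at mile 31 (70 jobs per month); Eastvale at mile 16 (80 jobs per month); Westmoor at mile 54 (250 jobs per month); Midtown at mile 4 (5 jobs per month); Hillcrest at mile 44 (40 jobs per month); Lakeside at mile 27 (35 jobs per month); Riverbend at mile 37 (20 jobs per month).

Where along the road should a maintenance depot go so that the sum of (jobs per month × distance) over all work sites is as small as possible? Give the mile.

x = 44

For a sum of weighted absolute distances on a line, the optimum is the weighted median (not the mean). Total weight W = 575; half-weight = 287.5.
Sort by position and accumulate weight:
  mile 4 (Midtown, w=5) → cum 5
  mile 16 (Eastvale, w=80) → cum 85
  mile 27 (Lakeside, w=35) → cum 120
  mile 31 (Southcross, w=70) → cum 190
  mile 33 (Northgate, w=75) → cum 265
  mile 37 (Riverbend, w=20) → cum 285
  mile 44 (Hillcrest, w=40) → cum 325  ≥ 287.5 → median here
  mile 54 (Westmoor, w=250) → cum 575
Optimal location: mile 44.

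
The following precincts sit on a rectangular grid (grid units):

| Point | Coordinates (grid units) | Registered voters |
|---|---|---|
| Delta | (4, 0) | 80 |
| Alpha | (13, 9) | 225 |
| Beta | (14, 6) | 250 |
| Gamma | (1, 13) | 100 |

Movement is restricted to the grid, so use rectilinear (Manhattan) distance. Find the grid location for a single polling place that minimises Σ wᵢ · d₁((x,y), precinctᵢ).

(13, 6)

Manhattan distance separates: Σwᵢ(|x−xᵢ|+|y−yᵢ|) = Σwᵢ|x−xᵢ| + Σwᵢ|y−yᵢ|, so x and y are optimised independently as 1-D weighted medians.
Total weight W = 655; half = 327.5.
x-coordinate, sorted with cumulative weight:
  x=1 (Gamma, w=100) cum 100
  x=4 (Delta, w=80) cum 180
  x=13 (Alpha, w=225) cum 405  ← median
  x=14 (Beta, w=250) cum 655
⇒ x* = 13
y-coordinate, sorted with cumulative weight:
  y=0 (Delta, w=80) cum 80
  y=6 (Beta, w=250) cum 330  ← median
  y=9 (Alpha, w=225) cum 555
  y=13 (Gamma, w=100) cum 655
⇒ y* = 6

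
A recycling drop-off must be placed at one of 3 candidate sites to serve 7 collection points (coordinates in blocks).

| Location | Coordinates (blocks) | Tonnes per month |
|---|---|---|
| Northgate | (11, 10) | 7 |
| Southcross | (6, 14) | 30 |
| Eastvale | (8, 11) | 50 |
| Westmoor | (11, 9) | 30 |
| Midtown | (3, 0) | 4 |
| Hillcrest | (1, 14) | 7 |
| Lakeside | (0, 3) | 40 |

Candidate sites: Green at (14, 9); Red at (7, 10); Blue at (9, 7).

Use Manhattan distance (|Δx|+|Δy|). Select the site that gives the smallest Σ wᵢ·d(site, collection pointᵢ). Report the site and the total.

Total weighted distance at each candidate:
  Green (14, 9): total = 1914
  Red (7, 10): total = 1114
  Blue (9, 7): total = 1382
Minimum is at Red with total 1114 blocks.

Red, total 1114 blocks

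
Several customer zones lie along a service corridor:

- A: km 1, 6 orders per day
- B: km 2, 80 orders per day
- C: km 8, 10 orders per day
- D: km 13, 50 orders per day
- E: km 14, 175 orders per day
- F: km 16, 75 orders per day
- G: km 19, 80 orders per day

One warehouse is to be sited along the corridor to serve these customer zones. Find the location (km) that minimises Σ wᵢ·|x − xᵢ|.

For a sum of weighted absolute distances on a line, the optimum is the weighted median (not the mean). Total weight W = 476; half-weight = 238.
Sort by position and accumulate weight:
  km 1 (A, w=6) → cum 6
  km 2 (B, w=80) → cum 86
  km 8 (C, w=10) → cum 96
  km 13 (D, w=50) → cum 146
  km 14 (E, w=175) → cum 321  ≥ 238 → median here
  km 16 (F, w=75) → cum 396
  km 19 (G, w=80) → cum 476
Optimal location: km 14.

x = 14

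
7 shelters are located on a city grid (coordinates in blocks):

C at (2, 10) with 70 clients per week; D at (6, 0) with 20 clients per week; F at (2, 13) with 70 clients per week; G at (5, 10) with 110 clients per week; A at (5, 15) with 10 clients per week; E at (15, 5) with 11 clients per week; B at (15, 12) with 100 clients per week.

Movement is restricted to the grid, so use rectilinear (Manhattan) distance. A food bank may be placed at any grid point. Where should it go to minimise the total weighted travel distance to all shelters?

(5, 10)

Manhattan distance separates: Σwᵢ(|x−xᵢ|+|y−yᵢ|) = Σwᵢ|x−xᵢ| + Σwᵢ|y−yᵢ|, so x and y are optimised independently as 1-D weighted medians.
Total weight W = 391; half = 195.5.
x-coordinate, sorted with cumulative weight:
  x=2 (C, w=70) cum 70
  x=2 (F, w=70) cum 140
  x=5 (G, w=110) cum 250  ← median
  x=5 (A, w=10) cum 260
  x=6 (D, w=20) cum 280
  x=15 (E, w=11) cum 291
  x=15 (B, w=100) cum 391
⇒ x* = 5
y-coordinate, sorted with cumulative weight:
  y=0 (D, w=20) cum 20
  y=5 (E, w=11) cum 31
  y=10 (C, w=70) cum 101
  y=10 (G, w=110) cum 211  ← median
  y=12 (B, w=100) cum 311
  y=13 (F, w=70) cum 381
  y=15 (A, w=10) cum 391
⇒ y* = 10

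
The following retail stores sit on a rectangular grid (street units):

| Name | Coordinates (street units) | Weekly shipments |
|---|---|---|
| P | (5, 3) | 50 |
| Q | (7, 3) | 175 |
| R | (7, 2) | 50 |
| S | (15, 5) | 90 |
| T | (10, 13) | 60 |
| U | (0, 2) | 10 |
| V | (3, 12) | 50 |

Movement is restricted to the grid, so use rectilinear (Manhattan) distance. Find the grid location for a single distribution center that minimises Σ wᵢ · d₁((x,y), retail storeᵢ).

Manhattan distance separates: Σwᵢ(|x−xᵢ|+|y−yᵢ|) = Σwᵢ|x−xᵢ| + Σwᵢ|y−yᵢ|, so x and y are optimised independently as 1-D weighted medians.
Total weight W = 485; half = 242.5.
x-coordinate, sorted with cumulative weight:
  x=0 (U, w=10) cum 10
  x=3 (V, w=50) cum 60
  x=5 (P, w=50) cum 110
  x=7 (Q, w=175) cum 285  ← median
  x=7 (R, w=50) cum 335
  x=10 (T, w=60) cum 395
  x=15 (S, w=90) cum 485
⇒ x* = 7
y-coordinate, sorted with cumulative weight:
  y=2 (R, w=50) cum 50
  y=2 (U, w=10) cum 60
  y=3 (P, w=50) cum 110
  y=3 (Q, w=175) cum 285  ← median
  y=5 (S, w=90) cum 375
  y=12 (V, w=50) cum 425
  y=13 (T, w=60) cum 485
⇒ y* = 3

(7, 3)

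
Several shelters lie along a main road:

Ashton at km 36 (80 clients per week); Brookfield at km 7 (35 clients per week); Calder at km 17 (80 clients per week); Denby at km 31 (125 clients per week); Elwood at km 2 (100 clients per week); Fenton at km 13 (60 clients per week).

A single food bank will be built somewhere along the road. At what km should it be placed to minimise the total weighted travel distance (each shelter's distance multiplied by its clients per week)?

For a sum of weighted absolute distances on a line, the optimum is the weighted median (not the mean). Total weight W = 480; half-weight = 240.
Sort by position and accumulate weight:
  km 2 (Elwood, w=100) → cum 100
  km 7 (Brookfield, w=35) → cum 135
  km 13 (Fenton, w=60) → cum 195
  km 17 (Calder, w=80) → cum 275  ≥ 240 → median here
  km 31 (Denby, w=125) → cum 400
  km 36 (Ashton, w=80) → cum 480
Optimal location: km 17.

x = 17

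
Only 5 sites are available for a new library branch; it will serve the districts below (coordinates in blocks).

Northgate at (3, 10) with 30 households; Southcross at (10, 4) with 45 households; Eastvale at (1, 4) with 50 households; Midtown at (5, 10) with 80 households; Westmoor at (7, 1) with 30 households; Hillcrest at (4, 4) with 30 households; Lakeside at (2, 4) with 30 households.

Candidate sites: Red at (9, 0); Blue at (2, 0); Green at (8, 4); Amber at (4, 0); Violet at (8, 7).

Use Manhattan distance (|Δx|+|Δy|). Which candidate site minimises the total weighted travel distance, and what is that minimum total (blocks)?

Total weighted distance at each candidate:
  Red (9, 0): total = 3115
  Blue (2, 0): total = 2640
  Green (8, 4): total = 1910
  Amber (4, 0): total = 2430
  Violet (8, 7): total = 2135
Minimum is at Green with total 1910 blocks.

Green, total 1910 blocks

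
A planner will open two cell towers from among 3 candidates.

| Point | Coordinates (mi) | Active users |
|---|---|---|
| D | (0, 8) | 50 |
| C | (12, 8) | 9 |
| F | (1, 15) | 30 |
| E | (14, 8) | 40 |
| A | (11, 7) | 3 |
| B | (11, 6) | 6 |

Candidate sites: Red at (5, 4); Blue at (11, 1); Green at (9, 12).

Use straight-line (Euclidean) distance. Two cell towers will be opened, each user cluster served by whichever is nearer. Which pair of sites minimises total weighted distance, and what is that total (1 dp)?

{Red, Green}, total 931.7

Evaluate every pair (each demand assigned to the nearer of the two):
  {Red, Green}: total = 931.7
  {Red, Blue}: total = 1087.6
  {Blue, Green}: total = 1096.0
Best pair: {Red, Green} with total 931.7.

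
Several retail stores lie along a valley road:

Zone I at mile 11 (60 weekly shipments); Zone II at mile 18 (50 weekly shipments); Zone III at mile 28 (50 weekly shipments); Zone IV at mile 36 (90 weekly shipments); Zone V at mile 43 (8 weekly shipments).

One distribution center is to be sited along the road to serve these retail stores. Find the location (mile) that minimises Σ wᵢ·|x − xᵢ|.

x = 28

For a sum of weighted absolute distances on a line, the optimum is the weighted median (not the mean). Total weight W = 258; half-weight = 129.
Sort by position and accumulate weight:
  mile 11 (Zone I, w=60) → cum 60
  mile 18 (Zone II, w=50) → cum 110
  mile 28 (Zone III, w=50) → cum 160  ≥ 129 → median here
  mile 36 (Zone IV, w=90) → cum 250
  mile 43 (Zone V, w=8) → cum 258
Optimal location: mile 28.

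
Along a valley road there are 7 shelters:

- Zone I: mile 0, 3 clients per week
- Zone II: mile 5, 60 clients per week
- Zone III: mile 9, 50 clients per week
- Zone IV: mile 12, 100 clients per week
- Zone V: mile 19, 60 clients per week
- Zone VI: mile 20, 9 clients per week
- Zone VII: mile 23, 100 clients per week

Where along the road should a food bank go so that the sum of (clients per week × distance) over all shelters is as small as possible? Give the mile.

x = 12

For a sum of weighted absolute distances on a line, the optimum is the weighted median (not the mean). Total weight W = 382; half-weight = 191.
Sort by position and accumulate weight:
  mile 0 (Zone I, w=3) → cum 3
  mile 5 (Zone II, w=60) → cum 63
  mile 9 (Zone III, w=50) → cum 113
  mile 12 (Zone IV, w=100) → cum 213  ≥ 191 → median here
  mile 19 (Zone V, w=60) → cum 273
  mile 20 (Zone VI, w=9) → cum 282
  mile 23 (Zone VII, w=100) → cum 382
Optimal location: mile 12.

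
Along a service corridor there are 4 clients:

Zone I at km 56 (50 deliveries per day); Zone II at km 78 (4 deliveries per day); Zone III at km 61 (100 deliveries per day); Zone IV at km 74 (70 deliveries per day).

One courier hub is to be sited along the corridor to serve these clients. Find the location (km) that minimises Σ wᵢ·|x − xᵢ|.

For a sum of weighted absolute distances on a line, the optimum is the weighted median (not the mean). Total weight W = 224; half-weight = 112.
Sort by position and accumulate weight:
  km 56 (Zone I, w=50) → cum 50
  km 61 (Zone III, w=100) → cum 150  ≥ 112 → median here
  km 74 (Zone IV, w=70) → cum 220
  km 78 (Zone II, w=4) → cum 224
Optimal location: km 61.

x = 61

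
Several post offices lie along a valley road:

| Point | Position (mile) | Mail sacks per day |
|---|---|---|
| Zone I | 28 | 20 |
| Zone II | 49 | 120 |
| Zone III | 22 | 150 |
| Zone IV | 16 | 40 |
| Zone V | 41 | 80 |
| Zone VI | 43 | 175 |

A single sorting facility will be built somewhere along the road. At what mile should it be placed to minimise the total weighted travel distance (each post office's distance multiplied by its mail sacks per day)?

For a sum of weighted absolute distances on a line, the optimum is the weighted median (not the mean). Total weight W = 585; half-weight = 292.5.
Sort by position and accumulate weight:
  mile 16 (Zone IV, w=40) → cum 40
  mile 22 (Zone III, w=150) → cum 190
  mile 28 (Zone I, w=20) → cum 210
  mile 41 (Zone V, w=80) → cum 290
  mile 43 (Zone VI, w=175) → cum 465  ≥ 292.5 → median here
  mile 49 (Zone II, w=120) → cum 585
Optimal location: mile 43.

x = 43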